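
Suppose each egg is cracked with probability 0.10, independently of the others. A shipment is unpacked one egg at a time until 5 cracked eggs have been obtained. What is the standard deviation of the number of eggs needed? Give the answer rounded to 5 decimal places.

21.21320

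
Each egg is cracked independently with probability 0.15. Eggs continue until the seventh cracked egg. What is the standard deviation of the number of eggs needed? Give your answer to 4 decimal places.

Y = total eggs until the seventh success; negative binomial with r=7, p=0.15.
SD(Y) = √[r(1−p)/p²] = √(264.444444) = 16.261748

16.2617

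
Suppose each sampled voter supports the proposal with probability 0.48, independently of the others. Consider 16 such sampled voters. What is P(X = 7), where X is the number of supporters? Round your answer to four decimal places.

0.1867

X ~ Binomial(n=16, p=0.48).
P(X=7) = C(16,7) · p^7 · (1−p)^9
= 11440 · 0.0058707 · 0.0027799 = 0.186700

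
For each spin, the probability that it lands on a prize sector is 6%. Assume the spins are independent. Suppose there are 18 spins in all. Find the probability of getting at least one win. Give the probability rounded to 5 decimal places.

P(at least one) = 1 − P(none) = 1 − (1 − 0.06)^18
= 1 − 0.3283230 = 0.6716770

0.67168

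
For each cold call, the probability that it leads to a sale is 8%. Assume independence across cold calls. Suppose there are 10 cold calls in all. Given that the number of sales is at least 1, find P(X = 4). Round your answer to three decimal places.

0.009

X ~ Binomial(10, 0.08). Want P(X=4 | X≥1) = P(X=4) / P(X≥1).
P(X=4) = C(10,4)·0.08^4·0.92^6 = 0.00522
P(X≥1) = 1 − 0.43439 = 0.56561
Ratio = 0.00522 / 0.56561 = 0.00922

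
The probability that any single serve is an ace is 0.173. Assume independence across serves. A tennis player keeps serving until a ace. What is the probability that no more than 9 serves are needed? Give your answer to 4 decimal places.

0.8191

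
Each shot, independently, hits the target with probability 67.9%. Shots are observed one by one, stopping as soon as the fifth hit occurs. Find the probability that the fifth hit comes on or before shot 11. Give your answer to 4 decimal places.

Finishing within 11 shots ⇔ at least 5 successes in the first 11. With X ~ Binomial(11, 0.679), P(Y ≤ 11) = 1 − P(X ≤ 4).
  k=0: C(11,0)·0.679^0·0.321^11 = 0.000004
  k=1: C(11,1)·0.679^1·0.321^10 = 0.000087
  k=2: C(11,2)·0.679^2·0.321^9 = 0.000918
  k=3: C(11,3)·0.679^3·0.321^8 = 0.005823
  k=4: C(11,4)·0.679^4·0.321^7 = 0.024634
1 − 0.031465 = 0.968535

0.9685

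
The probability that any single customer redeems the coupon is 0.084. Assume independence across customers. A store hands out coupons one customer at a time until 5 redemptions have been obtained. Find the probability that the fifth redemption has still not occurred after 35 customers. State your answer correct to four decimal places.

0.8332

Needing more than 35 customers ⇔ fewer than 5 successes in the first 35. With X ~ Binomial(35, 0.084), P(Y > 35) = P(X ≤ 4).
  k=0: C(35,0)·0.084^0·0.916^35 = 0.046381
  k=1: C(35,1)·0.084^1·0.916^34 = 0.148865
  k=2: C(35,2)·0.084^2·0.916^33 = 0.232074
  k=3: C(35,3)·0.084^3·0.916^32 = 0.234101
  k=4: C(35,4)·0.084^4·0.916^31 = 0.171742
P(X ≤ 4) = 0.833163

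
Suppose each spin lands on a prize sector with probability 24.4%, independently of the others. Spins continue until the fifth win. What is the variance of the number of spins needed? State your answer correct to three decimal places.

63.491

Y = total spins until the fifth success; negative binomial with r=5, p=0.244.
Var(Y) = r(1−p)/p² = 5·0.756 / 0.244² = 63.49100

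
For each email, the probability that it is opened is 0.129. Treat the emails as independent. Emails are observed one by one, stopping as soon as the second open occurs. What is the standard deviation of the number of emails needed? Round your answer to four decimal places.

10.2314

Y = total emails until the second success; negative binomial with r=2, p=0.129.
SD(Y) = √[r(1−p)/p²] = √(104.681209) = 10.231384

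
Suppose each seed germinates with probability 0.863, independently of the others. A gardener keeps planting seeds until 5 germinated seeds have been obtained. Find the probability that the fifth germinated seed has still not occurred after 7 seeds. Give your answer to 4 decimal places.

0.0586

Needing more than 7 seeds ⇔ fewer than 5 successes in the first 7. With X ~ Binomial(7, 0.863), P(Y > 7) = P(X ≤ 4).
  k=0: C(7,0)·0.863^0·0.137^7 = 0.000001
  k=1: C(7,1)·0.863^1·0.137^6 = 0.000040
  k=2: C(7,2)·0.863^2·0.137^5 = 0.000755
  k=3: C(7,3)·0.863^3·0.137^4 = 0.007925
  k=4: C(7,4)·0.863^4·0.137^3 = 0.049920
P(X ≤ 4) = 0.058640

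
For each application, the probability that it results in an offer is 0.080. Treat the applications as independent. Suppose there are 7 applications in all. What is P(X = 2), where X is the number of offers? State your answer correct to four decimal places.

0.0886

X ~ Binomial(n=7, p=0.08).
P(X=2) = C(7,2) · p^2 · (1−p)^5
= 21 · 0.0064 · 0.65908 = 0.088581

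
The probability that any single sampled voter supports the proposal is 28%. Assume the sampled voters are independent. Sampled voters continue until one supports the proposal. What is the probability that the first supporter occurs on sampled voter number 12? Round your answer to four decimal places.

0.0075

Geometric (trials to first success), p = 0.28.
P(Y = 12) = (1−p)^11 · p = 0.026956 · 0.28 = 0.007548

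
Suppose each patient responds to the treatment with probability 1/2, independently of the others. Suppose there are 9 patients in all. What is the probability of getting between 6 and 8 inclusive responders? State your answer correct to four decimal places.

0.2520

X ~ Binomial(9, 0.50); P(6 ≤ X ≤ 8) = Σ C(9,k) p^k (1−p)^(9−k) over k:
  k=6: C(9,6)·0.50^6·0.50^3 = 0.164062
  k=7: C(9,7)·0.50^7·0.50^2 = 0.070312
  k=8: C(9,8)·0.50^8·0.50^1 = 0.017578
Total = 0.251953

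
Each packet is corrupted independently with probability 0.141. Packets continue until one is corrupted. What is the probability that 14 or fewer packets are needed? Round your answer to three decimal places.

0.881

Y = number of packets to the first success; geometric, p = 0.141.
P(Y ≤ 14) = 1 − (1−p)^14 = 1 − 0.11910 = 0.88090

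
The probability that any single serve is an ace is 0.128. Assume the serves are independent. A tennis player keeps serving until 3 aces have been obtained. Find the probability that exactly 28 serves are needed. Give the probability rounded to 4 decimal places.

Y = trial on which the third success occurs; negative binomial, r=3, p=0.128.
P(Y=28) = C(27,2) · p^3 · (1−p)^25
= 351 · 0.0020972 · 0.032577 = 0.023980

0.0240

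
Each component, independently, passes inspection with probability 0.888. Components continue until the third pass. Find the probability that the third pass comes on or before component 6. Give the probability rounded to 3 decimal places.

0.998

Finishing within 6 components ⇔ at least 3 successes in the first 6. With X ~ Binomial(6, 0.888), P(Y ≤ 6) = 1 − P(X ≤ 2).
  k=0: C(6,0)·0.888^0·0.112^6 = 0.00000
  k=1: C(6,1)·0.888^1·0.112^5 = 0.00009
  k=2: C(6,2)·0.888^2·0.112^4 = 0.00186
1 − 0.00196 = 0.99804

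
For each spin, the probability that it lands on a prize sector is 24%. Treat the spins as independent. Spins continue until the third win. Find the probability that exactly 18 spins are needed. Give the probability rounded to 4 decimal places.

0.0306

Y = trial on which the third success occurs; negative binomial, r=3, p=0.24.
P(Y=18) = C(17,2) · p^3 · (1−p)^15
= 136 · 0.013824 · 0.016301 = 0.030646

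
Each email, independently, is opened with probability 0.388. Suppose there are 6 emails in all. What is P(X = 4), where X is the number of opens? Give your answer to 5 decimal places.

0.12733

X ~ Binomial(n=6, p=0.388).
P(X=4) = C(6,4) · p^4 · (1−p)^2
= 15 · 0.022663 · 0.37454 = 0.1273271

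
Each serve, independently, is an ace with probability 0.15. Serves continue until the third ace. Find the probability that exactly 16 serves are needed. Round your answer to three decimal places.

0.043

Y = trial on which the third success occurs; negative binomial, r=3, p=0.15.
P(Y=16) = C(15,2) · p^3 · (1−p)^13
= 105 · 0.003375 · 0.12091 = 0.04285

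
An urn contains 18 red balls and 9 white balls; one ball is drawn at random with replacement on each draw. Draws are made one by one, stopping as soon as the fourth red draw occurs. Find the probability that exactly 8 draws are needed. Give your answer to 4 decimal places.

Y = trial on which the fourth success occurs; negative binomial, r=4, p=0.666667.
P(Y=8) = C(7,3) · p^4 · (1−p)^4
= 35 · 0.19753 · 0.012346 = 0.085353

0.0854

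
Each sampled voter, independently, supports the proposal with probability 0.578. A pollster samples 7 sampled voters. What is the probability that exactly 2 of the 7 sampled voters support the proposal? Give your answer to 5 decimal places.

0.09389

X ~ Binomial(n=7, p=0.578).
P(X=2) = C(7,2) · p^2 · (1−p)^5
= 21 · 0.33408 · 0.013383 = 0.0938939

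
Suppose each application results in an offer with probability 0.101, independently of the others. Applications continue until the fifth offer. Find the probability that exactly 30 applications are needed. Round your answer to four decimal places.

Y = trial on which the fifth success occurs; negative binomial, r=5, p=0.101.
P(Y=30) = C(29,4) · p^5 · (1−p)^25
= 23751 · 1.051e-05 · 0.069822 = 0.017429

0.0174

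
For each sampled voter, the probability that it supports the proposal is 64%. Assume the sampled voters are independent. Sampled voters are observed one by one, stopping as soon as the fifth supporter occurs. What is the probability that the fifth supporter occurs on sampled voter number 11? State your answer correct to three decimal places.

0.049

Y = trial on which the fifth success occurs; negative binomial, r=5, p=0.64.
P(Y=11) = C(10,4) · p^5 · (1−p)^6
= 210 · 0.10737 · 0.0021768 = 0.04908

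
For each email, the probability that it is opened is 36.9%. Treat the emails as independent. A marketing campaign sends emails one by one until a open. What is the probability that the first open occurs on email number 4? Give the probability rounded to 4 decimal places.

Geometric (trials to first success), p = 0.369.
P(Y = 4) = (1−p)^3 · p = 0.25124 · 0.369 = 0.092707

0.0927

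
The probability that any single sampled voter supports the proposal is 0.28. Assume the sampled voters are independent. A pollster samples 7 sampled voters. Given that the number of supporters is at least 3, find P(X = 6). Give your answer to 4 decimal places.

X ~ Binomial(7, 0.28). Want P(X=6 | X≥3) = P(X=6) / P(X≥3).
P(X=6) = C(7,6)·0.28^6·0.72^1 = 0.002429
P(X≥3) = 1 − 0.100306 − 0.273056 − 0.318565 = 0.308073
Ratio = 0.002429 / 0.308073 = 0.007884

0.0079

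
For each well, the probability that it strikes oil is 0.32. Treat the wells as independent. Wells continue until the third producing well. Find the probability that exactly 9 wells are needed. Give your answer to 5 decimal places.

Y = trial on which the third success occurs; negative binomial, r=3, p=0.32.
P(Y=9) = C(8,2) · p^3 · (1−p)^6
= 28 · 0.032768 · 0.098867 = 0.0907113

0.09071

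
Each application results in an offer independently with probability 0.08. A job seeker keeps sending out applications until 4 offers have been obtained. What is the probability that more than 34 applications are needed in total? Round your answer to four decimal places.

0.7125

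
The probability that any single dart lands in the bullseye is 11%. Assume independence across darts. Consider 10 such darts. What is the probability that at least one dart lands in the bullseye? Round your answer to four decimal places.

0.6882

P(at least one) = 1 − P(none) = 1 − (1 − 0.11)^10
= 1 − 0.311817 = 0.688183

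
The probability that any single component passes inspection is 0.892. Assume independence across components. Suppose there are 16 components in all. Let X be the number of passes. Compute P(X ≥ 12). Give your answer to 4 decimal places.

X ~ Binomial(16, 0.892); P(X ≥ 12) = Σ C(16,k) p^k (1−p)^(16−k) over k:
  k=12: C(16,12)·0.892^12·0.108^4 = 0.062827
  k=13: C(16,13)·0.892^13·0.108^3 = 0.159662
  k=14: C(16,14)·0.892^14·0.108^2 = 0.282577
  k=15: C(16,15)·0.892^15·0.108^1 = 0.311183
  k=16: C(16,16)·0.892^16·0.108^0 = 0.160634
Total = 0.976884

0.9769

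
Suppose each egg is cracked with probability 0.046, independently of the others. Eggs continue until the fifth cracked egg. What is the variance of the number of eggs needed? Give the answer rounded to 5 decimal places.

2254.25331

Y = total eggs until the fifth success; negative binomial with r=5, p=0.046.
Var(Y) = r(1−p)/p² = 5·0.954 / 0.046² = 2254.2533081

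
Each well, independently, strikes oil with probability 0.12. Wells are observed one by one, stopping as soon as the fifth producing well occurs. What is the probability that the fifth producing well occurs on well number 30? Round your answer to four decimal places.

0.0242

Y = trial on which the fifth success occurs; negative binomial, r=5, p=0.12.
P(Y=30) = C(29,4) · p^5 · (1−p)^25
= 23751 · 2.4883e-05 · 0.040932 = 0.024191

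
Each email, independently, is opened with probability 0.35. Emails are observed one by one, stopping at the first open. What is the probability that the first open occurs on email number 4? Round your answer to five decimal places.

Geometric (trials to first success), p = 0.35.
P(Y = 4) = (1−p)^3 · p = 0.27463 · 0.35 = 0.0961188

0.09612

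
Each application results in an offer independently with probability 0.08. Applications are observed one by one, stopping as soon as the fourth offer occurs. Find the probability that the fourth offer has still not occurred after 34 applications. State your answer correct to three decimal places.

0.712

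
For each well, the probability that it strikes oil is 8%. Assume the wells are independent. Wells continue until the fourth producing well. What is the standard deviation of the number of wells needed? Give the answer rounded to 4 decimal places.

Y = total wells until the fourth success; negative binomial with r=4, p=0.08.
SD(Y) = √[r(1−p)/p²] = √(575.000000) = 23.979158

23.9792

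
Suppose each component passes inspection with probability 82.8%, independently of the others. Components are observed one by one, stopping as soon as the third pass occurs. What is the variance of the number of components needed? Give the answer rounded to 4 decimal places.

Y = total components until the third success; negative binomial with r=3, p=0.828.
Var(Y) = r(1−p)/p² = 3·0.172 / 0.828² = 0.752643

0.7526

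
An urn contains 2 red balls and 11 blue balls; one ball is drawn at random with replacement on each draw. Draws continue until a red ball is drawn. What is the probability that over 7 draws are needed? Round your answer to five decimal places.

0.31056

Y = number of draws to the first success; geometric, p = 0.153846.
P(Y > 7) = P(first 7 all fail) = (1−p)^7 = 0.3105599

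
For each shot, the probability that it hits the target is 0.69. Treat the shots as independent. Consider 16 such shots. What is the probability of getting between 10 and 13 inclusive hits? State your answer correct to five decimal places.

X ~ Binomial(16, 0.69); P(10 ≤ X ≤ 13) = Σ C(16,k) p^k (1−p)^(16−k) over k:
  k=10: C(16,10)·0.69^10·0.31^6 = 0.1738542
  k=11: C(16,11)·0.69^11·0.31^5 = 0.2110722
  k=12: C(16,12)·0.69^12·0.31^4 = 0.1957525
  k=13: C(16,13)·0.69^13·0.31^3 = 0.1340637
Total = 0.7147426

0.71474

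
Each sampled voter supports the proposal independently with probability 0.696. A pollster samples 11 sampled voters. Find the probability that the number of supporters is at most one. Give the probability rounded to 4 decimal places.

0.0001

X ~ Binomial(11, 0.696); P(X ≤ 1) = Σ C(11,k) p^k (1−p)^(11−k) over k:
  k=0: C(11,0)·0.696^0·0.304^11 = 0.000002
  k=1: C(11,1)·0.696^1·0.304^10 = 0.000052
Total = 0.000054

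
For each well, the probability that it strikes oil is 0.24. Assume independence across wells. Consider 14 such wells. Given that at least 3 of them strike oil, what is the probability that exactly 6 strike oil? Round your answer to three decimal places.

0.093

X ~ Binomial(14, 0.24). Want P(X=6 | X≥3) = P(X=6) / P(X≥3).
P(X=6) = C(14,6)·0.24^6·0.76^8 = 0.06388
P(X≥3) = 1 − 0.02145 − 0.09482 − 0.19464 = 0.68909
Ratio = 0.06388 / 0.68909 = 0.09269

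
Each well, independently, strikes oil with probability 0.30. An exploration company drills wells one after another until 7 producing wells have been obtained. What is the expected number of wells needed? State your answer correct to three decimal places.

Y = total wells until the seventh success; negative binomial with r=7, p=0.30.
E[Y] = r / p = 7 / 0.30 = 23.33333

23.333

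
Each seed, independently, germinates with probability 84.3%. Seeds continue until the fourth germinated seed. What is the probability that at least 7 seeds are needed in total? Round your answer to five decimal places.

0.05334

Needing more than 6 seeds ⇔ fewer than 4 successes in the first 6. With X ~ Binomial(6, 0.843), P(Y > 6) = P(X ≤ 3).
  k=0: C(6,0)·0.843^0·0.157^6 = 0.0000150
  k=1: C(6,1)·0.843^1·0.157^5 = 0.0004825
  k=2: C(6,2)·0.843^2·0.157^4 = 0.0064766
  k=3: C(6,3)·0.843^3·0.157^3 = 0.0463673
P(X ≤ 3) = 0.0533413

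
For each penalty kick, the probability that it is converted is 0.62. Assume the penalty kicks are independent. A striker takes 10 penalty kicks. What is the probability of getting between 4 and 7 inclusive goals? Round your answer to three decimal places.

X ~ Binomial(10, 0.62); P(4 ≤ X ≤ 7) = Σ C(10,k) p^k (1−p)^(10−k) over k:
  k=4: C(10,4)·0.62^4·0.38^6 = 0.09343
  k=5: C(10,5)·0.62^5·0.38^5 = 0.18293
  k=6: C(10,6)·0.62^6·0.38^4 = 0.24872
  k=7: C(10,7)·0.62^7·0.38^3 = 0.23189
Total = 0.75696

0.757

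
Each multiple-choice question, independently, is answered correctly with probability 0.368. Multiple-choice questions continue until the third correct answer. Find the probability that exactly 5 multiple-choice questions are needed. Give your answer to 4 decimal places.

0.1194

Y = trial on which the third success occurs; negative binomial, r=3, p=0.368.
P(Y=5) = C(4,2) · p^3 · (1−p)^2
= 6 · 0.049836 · 0.39942 = 0.119434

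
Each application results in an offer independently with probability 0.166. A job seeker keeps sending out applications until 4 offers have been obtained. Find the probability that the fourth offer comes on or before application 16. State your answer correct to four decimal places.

Finishing within 16 applications ⇔ at least 4 successes in the first 16. With X ~ Binomial(16, 0.166), P(Y ≤ 16) = 1 − P(X ≤ 3).
  k=0: C(16,0)·0.166^0·0.834^16 = 0.054784
  k=1: C(16,1)·0.166^1·0.834^15 = 0.174469
  k=2: C(16,2)·0.166^2·0.834^14 = 0.260449
  k=3: C(16,3)·0.166^3·0.834^13 = 0.241920
1 − 0.731622 = 0.268378

0.2684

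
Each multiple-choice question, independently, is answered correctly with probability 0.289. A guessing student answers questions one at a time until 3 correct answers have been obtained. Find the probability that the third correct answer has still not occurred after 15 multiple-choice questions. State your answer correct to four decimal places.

Needing more than 15 multiple-choice questions ⇔ fewer than 3 successes in the first 15. With X ~ Binomial(15, 0.289), P(Y > 15) = P(X ≤ 2).
  k=0: C(15,0)·0.289^0·0.711^15 = 0.005999
  k=1: C(15,1)·0.289^1·0.711^14 = 0.036573
  k=2: C(15,2)·0.289^2·0.711^13 = 0.104061
P(X ≤ 2) = 0.146633

0.1466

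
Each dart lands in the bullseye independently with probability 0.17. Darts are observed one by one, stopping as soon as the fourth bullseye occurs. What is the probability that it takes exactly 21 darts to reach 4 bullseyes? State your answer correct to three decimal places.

Y = trial on which the fourth success occurs; negative binomial, r=4, p=0.17.
P(Y=21) = C(20,3) · p^4 · (1−p)^17
= 1140 · 0.00083521 · 0.042104 = 0.04009

0.040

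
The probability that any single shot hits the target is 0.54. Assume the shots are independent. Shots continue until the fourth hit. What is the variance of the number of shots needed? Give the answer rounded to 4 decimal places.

Y = total shots until the fourth success; negative binomial with r=4, p=0.54.
Var(Y) = r(1−p)/p² = 4·0.46 / 0.54² = 6.310014

6.3100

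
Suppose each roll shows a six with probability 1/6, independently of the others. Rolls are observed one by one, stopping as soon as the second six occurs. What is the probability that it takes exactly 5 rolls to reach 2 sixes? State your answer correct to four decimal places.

Y = trial on which the second success occurs; negative binomial, r=2, p=0.166667.
P(Y=5) = C(4,1) · p^2 · (1−p)^3
= 4 · 0.027778 · 0.5787 = 0.064300

0.0643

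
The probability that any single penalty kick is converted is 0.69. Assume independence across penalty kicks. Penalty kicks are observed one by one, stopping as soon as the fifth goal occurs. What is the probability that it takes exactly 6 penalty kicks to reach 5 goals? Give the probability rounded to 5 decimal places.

Y = trial on which the fifth success occurs; negative binomial, r=5, p=0.69.
P(Y=6) = C(5,4) · p^5 · (1−p)^1
= 5 · 0.1564 · 0.31 = 0.2424249

0.24242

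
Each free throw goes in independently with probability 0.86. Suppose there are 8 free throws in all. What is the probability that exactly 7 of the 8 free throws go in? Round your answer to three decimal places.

X ~ Binomial(n=8, p=0.86).
P(X=7) = C(8,7) · p^7 · (1−p)^1
= 8 · 0.34793 · 0.14 = 0.38968

0.390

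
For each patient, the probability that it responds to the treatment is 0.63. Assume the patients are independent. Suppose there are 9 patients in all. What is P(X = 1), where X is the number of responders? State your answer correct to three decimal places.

X ~ Binomial(n=9, p=0.63).
P(X=1) = C(9,1) · p^1 · (1−p)^8
= 9 · 0.63 · 0.00035125 = 0.00199

0.002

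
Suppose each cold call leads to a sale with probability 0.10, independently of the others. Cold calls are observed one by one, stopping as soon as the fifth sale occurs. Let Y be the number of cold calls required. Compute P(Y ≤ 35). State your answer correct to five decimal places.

0.26925

Finishing within 35 cold calls ⇔ at least 5 successes in the first 35. With X ~ Binomial(35, 0.10), P(Y ≤ 35) = 1 − P(X ≤ 4).
  k=0: C(35,0)·0.10^0·0.90^35 = 0.0250316
  k=1: C(35,1)·0.10^1·0.90^34 = 0.0973449
  k=2: C(35,2)·0.10^2·0.90^33 = 0.1838738
  k=3: C(35,3)·0.10^3·0.90^32 = 0.2247346
  k=4: C(35,4)·0.10^4·0.90^31 = 0.1997641
1 − 0.7307490 = 0.2692510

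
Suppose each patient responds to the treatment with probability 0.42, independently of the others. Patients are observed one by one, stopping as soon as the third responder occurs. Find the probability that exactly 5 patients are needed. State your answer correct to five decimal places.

0.14954

Y = trial on which the third success occurs; negative binomial, r=3, p=0.42.
P(Y=5) = C(4,2) · p^3 · (1−p)^2
= 6 · 0.074088 · 0.3364 = 0.1495392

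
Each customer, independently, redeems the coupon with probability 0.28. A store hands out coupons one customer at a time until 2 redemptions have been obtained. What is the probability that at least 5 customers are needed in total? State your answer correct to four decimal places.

Needing more than 4 customers ⇔ fewer than 2 successes in the first 4. With X ~ Binomial(4, 0.28), P(Y > 4) = P(X ≤ 1).
  k=0: C(4,0)·0.28^0·0.72^4 = 0.268739
  k=1: C(4,1)·0.28^1·0.72^3 = 0.418038
P(X ≤ 1) = 0.686776

0.6868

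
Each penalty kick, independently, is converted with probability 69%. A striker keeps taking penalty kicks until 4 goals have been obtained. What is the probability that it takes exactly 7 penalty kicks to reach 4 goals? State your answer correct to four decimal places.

0.1351

Y = trial on which the fourth success occurs; negative binomial, r=4, p=0.69.
P(Y=7) = C(6,3) · p^4 · (1−p)^3
= 20 · 0.22667 · 0.029791 = 0.135055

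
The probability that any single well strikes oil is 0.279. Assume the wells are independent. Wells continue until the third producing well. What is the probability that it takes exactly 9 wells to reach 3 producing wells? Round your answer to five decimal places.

Y = trial on which the third success occurs; negative binomial, r=3, p=0.279.
P(Y=9) = C(8,2) · p^3 · (1−p)^6
= 28 · 0.021718 · 0.14048 = 0.0854245

0.08542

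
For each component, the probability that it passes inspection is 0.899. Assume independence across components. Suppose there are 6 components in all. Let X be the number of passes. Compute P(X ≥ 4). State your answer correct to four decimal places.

X ~ Binomial(6, 0.899); P(X ≥ 4) = Σ C(6,k) p^k (1−p)^(6−k) over k:
  k=4: C(6,4)·0.899^4·0.101^2 = 0.099948
  k=5: C(6,5)·0.899^5·0.101^1 = 0.355853
  k=6: C(6,6)·0.899^6·0.101^0 = 0.527908
Total = 0.983709

0.9837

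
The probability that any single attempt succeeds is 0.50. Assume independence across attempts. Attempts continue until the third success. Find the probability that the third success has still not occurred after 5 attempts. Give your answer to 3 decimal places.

0.500

Needing more than 5 attempts ⇔ fewer than 3 successes in the first 5. With X ~ Binomial(5, 0.50), P(Y > 5) = P(X ≤ 2).
  k=0: C(5,0)·0.50^0·0.50^5 = 0.03125
  k=1: C(5,1)·0.50^1·0.50^4 = 0.15625
  k=2: C(5,2)·0.50^2·0.50^3 = 0.31250
P(X ≤ 2) = 0.50000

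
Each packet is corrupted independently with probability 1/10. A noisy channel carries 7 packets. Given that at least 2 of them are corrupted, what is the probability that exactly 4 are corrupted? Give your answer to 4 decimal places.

0.0170

X ~ Binomial(7, 0.10). Want P(X=4 | X≥2) = P(X=4) / P(X≥2).
P(X=4) = C(7,4)·0.10^4·0.90^3 = 0.002551
P(X≥2) = 1 − 0.478297 − 0.372009 = 0.149694
Ratio = 0.002551 / 0.149694 = 0.017045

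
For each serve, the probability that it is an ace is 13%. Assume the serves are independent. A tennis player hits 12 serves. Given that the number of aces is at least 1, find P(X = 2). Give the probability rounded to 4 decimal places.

0.3413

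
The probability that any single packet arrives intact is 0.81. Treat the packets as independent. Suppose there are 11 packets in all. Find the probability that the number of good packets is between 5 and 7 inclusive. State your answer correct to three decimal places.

X ~ Binomial(11, 0.81); P(5 ≤ X ≤ 7) = Σ C(11,k) p^k (1−p)^(11−k) over k:
  k=5: C(11,5)·0.81^5·0.19^6 = 0.00758
  k=6: C(11,6)·0.81^6·0.19^5 = 0.03231
  k=7: C(11,7)·0.81^7·0.19^4 = 0.09838
Total = 0.13827

0.138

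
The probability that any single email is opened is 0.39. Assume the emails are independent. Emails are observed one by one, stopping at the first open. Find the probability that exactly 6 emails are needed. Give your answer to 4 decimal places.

0.0329

Geometric (trials to first success), p = 0.39.
P(Y = 6) = (1−p)^5 · p = 0.08446 · 0.39 = 0.032939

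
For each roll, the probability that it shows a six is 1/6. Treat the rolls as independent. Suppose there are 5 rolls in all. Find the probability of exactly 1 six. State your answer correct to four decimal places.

0.4019

X ~ Binomial(n=5, p=0.166667).
P(X=1) = C(5,1) · p^1 · (1−p)^4
= 5 · 0.16667 · 0.48225 = 0.401878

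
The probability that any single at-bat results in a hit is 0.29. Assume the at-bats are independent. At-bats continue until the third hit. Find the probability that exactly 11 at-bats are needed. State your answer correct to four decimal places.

0.0709

Y = trial on which the third success occurs; negative binomial, r=3, p=0.29.
P(Y=11) = C(10,2) · p^3 · (1−p)^8
= 45 · 0.024389 · 0.064575 = 0.070872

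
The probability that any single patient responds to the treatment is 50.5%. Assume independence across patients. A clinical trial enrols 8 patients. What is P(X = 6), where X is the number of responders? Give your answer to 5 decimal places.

0.11379

X ~ Binomial(n=8, p=0.505).
P(X=6) = C(8,6) · p^6 · (1−p)^2
= 28 · 0.016586 · 0.24502 = 0.1137933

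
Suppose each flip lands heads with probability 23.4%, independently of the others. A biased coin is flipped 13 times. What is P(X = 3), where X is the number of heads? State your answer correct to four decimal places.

X ~ Binomial(n=13, p=0.234).
P(X=3) = C(13,3) · p^3 · (1−p)^10
= 286 · 0.012813 · 0.069548 = 0.254860

0.2549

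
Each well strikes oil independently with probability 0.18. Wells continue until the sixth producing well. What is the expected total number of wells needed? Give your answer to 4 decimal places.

Y = total wells until the sixth success; negative binomial with r=6, p=0.18.
E[Y] = r / p = 6 / 0.18 = 33.333333

33.3333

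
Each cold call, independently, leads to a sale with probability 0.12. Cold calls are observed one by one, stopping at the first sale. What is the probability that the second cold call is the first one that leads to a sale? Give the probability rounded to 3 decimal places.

0.106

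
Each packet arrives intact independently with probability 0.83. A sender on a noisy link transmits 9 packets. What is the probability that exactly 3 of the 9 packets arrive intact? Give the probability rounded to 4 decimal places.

0.0012

X ~ Binomial(n=9, p=0.83).
P(X=3) = C(9,3) · p^3 · (1−p)^6
= 84 · 0.57179 · 2.4138e-05 = 0.001159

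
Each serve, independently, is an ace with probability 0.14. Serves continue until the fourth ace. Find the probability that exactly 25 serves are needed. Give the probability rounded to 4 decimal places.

Y = trial on which the fourth success occurs; negative binomial, r=4, p=0.14.
P(Y=25) = C(24,3) · p^4 · (1−p)^21
= 2024 · 0.00038416 · 0.042118 = 0.032748

0.0327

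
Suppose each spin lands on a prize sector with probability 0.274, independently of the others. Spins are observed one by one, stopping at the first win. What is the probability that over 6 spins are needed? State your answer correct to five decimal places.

Y = number of spins to the first success; geometric, p = 0.274.
P(Y > 6) = P(first 6 all fail) = (1−p)^6 = 0.1464265

0.14643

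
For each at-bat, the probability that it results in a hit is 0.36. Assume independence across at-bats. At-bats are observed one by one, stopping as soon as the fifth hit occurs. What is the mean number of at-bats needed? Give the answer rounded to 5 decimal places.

Y = total at-bats until the fifth success; negative binomial with r=5, p=0.36.
E[Y] = r / p = 5 / 0.36 = 13.8888889

13.88889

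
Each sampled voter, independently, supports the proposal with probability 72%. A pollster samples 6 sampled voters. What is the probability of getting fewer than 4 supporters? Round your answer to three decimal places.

0.220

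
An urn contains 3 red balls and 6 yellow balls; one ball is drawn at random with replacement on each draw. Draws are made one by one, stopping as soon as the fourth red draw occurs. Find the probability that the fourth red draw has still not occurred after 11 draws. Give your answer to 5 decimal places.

Needing more than 11 draws ⇔ fewer than 4 successes in the first 11. With X ~ Binomial(11, 0.333333), P(Y > 11) = P(X ≤ 3).
  k=0: C(11,0)·0.333333^0·0.666667^11 = 0.0115610
  k=1: C(11,1)·0.333333^1·0.666667^10 = 0.0635856
  k=2: C(11,2)·0.333333^2·0.666667^9 = 0.1589640
  k=3: C(11,3)·0.333333^3·0.666667^8 = 0.2384460
P(X ≤ 3) = 0.4725567

0.47256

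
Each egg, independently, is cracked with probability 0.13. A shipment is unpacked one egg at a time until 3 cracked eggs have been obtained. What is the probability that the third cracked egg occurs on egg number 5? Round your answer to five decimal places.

Y = trial on which the third success occurs; negative binomial, r=3, p=0.13.
P(Y=5) = C(4,2) · p^3 · (1−p)^2
= 6 · 0.002197 · 0.7569 = 0.0099775

0.00998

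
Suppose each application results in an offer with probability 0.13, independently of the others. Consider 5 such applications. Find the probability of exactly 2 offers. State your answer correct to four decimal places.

0.1113

X ~ Binomial(n=5, p=0.13).
P(X=2) = C(5,2) · p^2 · (1−p)^3
= 10 · 0.0169 · 0.6585 = 0.111287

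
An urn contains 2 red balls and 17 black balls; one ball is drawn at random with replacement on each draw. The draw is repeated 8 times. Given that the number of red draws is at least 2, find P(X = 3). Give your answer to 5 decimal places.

0.18478

X ~ Binomial(8, 0.105263). Want P(X=3 | X≥2) = P(X=3) / P(X≥2).
P(X=3) = C(8,3)·0.105263^3·0.894737^5 = 0.0374536
P(X≥2) = 1 − 0.4107358 − 0.3865749 = 0.2026893
Ratio = 0.0374536 / 0.2026893 = 0.1847834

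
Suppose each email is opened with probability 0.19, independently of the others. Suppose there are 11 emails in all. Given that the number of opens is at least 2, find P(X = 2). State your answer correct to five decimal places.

0.46030

X ~ Binomial(11, 0.19). Want P(X=2 | X≥2) = P(X=2) / P(X≥2).
P(X=2) = C(11,2)·0.19^2·0.81^9 = 0.2980129
P(X≥2) = 1 − 0.0984771 − 0.2540952 = 0.6474277
Ratio = 0.2980129 / 0.6474277 = 0.4603030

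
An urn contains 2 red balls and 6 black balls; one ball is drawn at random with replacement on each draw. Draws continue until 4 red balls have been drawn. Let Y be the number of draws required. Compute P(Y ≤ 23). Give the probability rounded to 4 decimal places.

Finishing within 23 draws ⇔ at least 4 successes in the first 23. With X ~ Binomial(23, 0.25), P(Y ≤ 23) = 1 − P(X ≤ 3).
  k=0: C(23,0)·0.25^0·0.75^23 = 0.001338
  k=1: C(23,1)·0.25^1·0.75^22 = 0.010257
  k=2: C(23,2)·0.25^2·0.75^21 = 0.037609
  k=3: C(23,3)·0.25^3·0.75^20 = 0.087753
1 − 0.136957 = 0.863043

0.8630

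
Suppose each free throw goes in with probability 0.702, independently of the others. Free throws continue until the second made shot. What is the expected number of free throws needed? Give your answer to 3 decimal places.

Y = total free throws until the second success; negative binomial with r=2, p=0.702.
E[Y] = r / p = 2 / 0.702 = 2.84900

2.849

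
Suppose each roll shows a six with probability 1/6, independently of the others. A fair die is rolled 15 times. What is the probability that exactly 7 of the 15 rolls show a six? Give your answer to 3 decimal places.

X ~ Binomial(n=15, p=0.166667).
P(X=7) = C(15,7) · p^7 · (1−p)^8
= 6435 · 3.5722e-06 · 0.23257 = 0.00535

0.005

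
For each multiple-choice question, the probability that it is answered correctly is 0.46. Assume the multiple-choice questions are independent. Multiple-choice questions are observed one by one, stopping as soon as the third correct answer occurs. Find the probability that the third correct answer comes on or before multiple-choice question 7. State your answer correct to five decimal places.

0.70274

Finishing within 7 multiple-choice questions ⇔ at least 3 successes in the first 7. With X ~ Binomial(7, 0.46), P(Y ≤ 7) = 1 − P(X ≤ 2).
  k=0: C(7,0)·0.46^0·0.54^7 = 0.0133893
  k=1: C(7,1)·0.46^1·0.54^6 = 0.0798396
  k=2: C(7,2)·0.46^2·0.54^5 = 0.2040346
1 − 0.2972634 = 0.7027366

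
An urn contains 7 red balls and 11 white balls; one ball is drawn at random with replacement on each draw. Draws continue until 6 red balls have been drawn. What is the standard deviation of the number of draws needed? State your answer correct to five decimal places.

4.92391

Y = total draws until the sixth success; negative binomial with r=6, p=0.388889.
SD(Y) = √[r(1−p)/p²] = √(24.2448980) = 4.9239108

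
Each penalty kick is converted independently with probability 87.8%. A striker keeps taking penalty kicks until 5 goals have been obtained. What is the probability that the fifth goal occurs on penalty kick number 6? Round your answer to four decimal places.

0.3183

Y = trial on which the fifth success occurs; negative binomial, r=5, p=0.878.
P(Y=6) = C(5,4) · p^5 · (1−p)^1
= 5 · 0.52176 · 0.122 = 0.318275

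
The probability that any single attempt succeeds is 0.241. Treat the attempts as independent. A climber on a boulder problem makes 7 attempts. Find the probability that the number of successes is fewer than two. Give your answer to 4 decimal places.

X ~ Binomial(7, 0.241); P(X ≤ 1) = Σ C(7,k) p^k (1−p)^(7−k) over k:
  k=0: C(7,0)·0.241^0·0.759^7 = 0.145108
  k=1: C(7,1)·0.241^1·0.759^6 = 0.322527
Total = 0.467635

0.4676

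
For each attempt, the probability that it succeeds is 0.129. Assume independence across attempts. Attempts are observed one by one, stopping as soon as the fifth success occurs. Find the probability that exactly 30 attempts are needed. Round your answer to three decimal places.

Y = trial on which the fifth success occurs; negative binomial, r=5, p=0.129.
P(Y=30) = C(29,4) · p^5 · (1−p)^25
= 23751 · 3.5723e-05 · 0.031656 = 0.02686

0.027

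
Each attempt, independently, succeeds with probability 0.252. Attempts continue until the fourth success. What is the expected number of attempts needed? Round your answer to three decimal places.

15.873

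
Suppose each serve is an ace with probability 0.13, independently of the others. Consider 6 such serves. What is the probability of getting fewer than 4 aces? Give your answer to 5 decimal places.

0.99656

X ~ Binomial(6, 0.13); P(X ≤ 3) = Σ C(6,k) p^k (1−p)^(6−k) over k:
  k=0: C(6,0)·0.13^0·0.87^6 = 0.4336262
  k=1: C(6,1)·0.13^1·0.87^5 = 0.3887683
  k=2: C(6,2)·0.13^2·0.87^4 = 0.1452295
  k=3: C(6,3)·0.13^3·0.87^3 = 0.0289346
Total = 0.9965587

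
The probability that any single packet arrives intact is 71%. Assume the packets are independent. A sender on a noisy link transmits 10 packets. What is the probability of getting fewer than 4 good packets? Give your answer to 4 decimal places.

X ~ Binomial(10, 0.71); P(X ≤ 3) = Σ C(10,k) p^k (1−p)^(10−k) over k:
  k=0: C(10,0)·0.71^0·0.29^10 = 0.000004
  k=1: C(10,1)·0.71^1·0.29^9 = 0.000103
  k=2: C(10,2)·0.71^2·0.29^8 = 0.001135
  k=3: C(10,3)·0.71^3·0.29^7 = 0.007409
Total = 0.008651

0.0087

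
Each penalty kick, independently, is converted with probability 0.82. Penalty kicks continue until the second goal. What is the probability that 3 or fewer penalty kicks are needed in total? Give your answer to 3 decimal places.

Finishing within 3 penalty kicks ⇔ at least 2 successes in the first 3. With X ~ Binomial(3, 0.82), P(Y ≤ 3) = 1 − P(X ≤ 1).
  k=0: C(3,0)·0.82^0·0.18^3 = 0.00583
  k=1: C(3,1)·0.82^1·0.18^2 = 0.07970
1 − 0.08554 = 0.91446

0.914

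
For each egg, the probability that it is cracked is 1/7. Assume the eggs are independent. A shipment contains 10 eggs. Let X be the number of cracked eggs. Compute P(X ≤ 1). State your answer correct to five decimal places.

0.57082

X ~ Binomial(10, 0.142857); P(X ≤ 1) = Σ C(10,k) p^k (1−p)^(10−k) over k:
  k=0: C(10,0)·0.142857^0·0.857143^10 = 0.2140583
  k=1: C(10,1)·0.142857^1·0.857143^9 = 0.3567639
Total = 0.5708222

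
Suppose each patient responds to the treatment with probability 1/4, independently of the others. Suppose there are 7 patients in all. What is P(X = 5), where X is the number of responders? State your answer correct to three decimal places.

0.012

X ~ Binomial(n=7, p=0.25).
P(X=5) = C(7,5) · p^5 · (1−p)^2
= 21 · 0.00097656 · 0.5625 = 0.01154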